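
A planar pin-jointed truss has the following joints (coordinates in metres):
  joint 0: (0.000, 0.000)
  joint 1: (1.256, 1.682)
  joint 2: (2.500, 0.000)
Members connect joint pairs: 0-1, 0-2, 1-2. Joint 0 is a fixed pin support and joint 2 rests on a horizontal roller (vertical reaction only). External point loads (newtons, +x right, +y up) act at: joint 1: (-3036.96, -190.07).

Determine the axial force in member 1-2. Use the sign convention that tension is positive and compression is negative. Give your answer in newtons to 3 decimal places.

N=3 nodes, M=3 members, R=3 reactions → 2N=6, M+R=6
member 0 (0-1): L=2.0992, (cx,cy)=(0.5983,0.8013)
member 1 (0-2): L=2.5000, (cx,cy)=(1.0000,0.0000)
member 2 (1-2): L=2.0920, (cx,cy)=(0.5946,-0.8040)
solve A·x = −loads:
  F[0-1] = -2668.1184 N (compression)
  F[0-2] = -1440.5664 N (compression)
  F[1-2] = +2422.6145 N (tension)
  Rx@0 = +3036.9600 N
  Ry@0 = +2137.8455 N
  Ry@2 = -1947.7755 N

2422.615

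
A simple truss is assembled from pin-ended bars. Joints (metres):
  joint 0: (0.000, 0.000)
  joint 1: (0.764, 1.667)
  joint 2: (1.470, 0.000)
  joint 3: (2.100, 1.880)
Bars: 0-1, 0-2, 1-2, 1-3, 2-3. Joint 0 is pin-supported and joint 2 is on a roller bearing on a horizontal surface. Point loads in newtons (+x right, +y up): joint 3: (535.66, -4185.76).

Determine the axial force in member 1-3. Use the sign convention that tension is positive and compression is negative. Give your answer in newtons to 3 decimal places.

N=4 nodes, M=5 members, R=3 reactions → 2N=8, M+R=8
member 0 (0-1): L=1.8337, (cx,cy)=(0.4166,0.9091)
member 1 (0-2): L=1.4700, (cx,cy)=(1.0000,0.0000)
member 2 (1-2): L=1.8103, (cx,cy)=(0.3900,-0.9208)
member 3 (1-3): L=1.3529, (cx,cy)=(0.9875,0.1574)
member 4 (2-3): L=1.9828, (cx,cy)=(0.3177,0.9482)
solve A·x = −loads:
  F[0-1] = +2726.9072 N (tension)
  F[0-2] = -600.4675 N (compression)
  F[1-2] = -2337.5689 N (compression)
  F[1-3] = +2073.5998 N (tension)
  F[2-3] = -4758.8474 N (compression)
  Rx@0 = -535.6600 N
  Ry@0 = -2478.9589 N
  Ry@2 = +6664.7189 N

2073.600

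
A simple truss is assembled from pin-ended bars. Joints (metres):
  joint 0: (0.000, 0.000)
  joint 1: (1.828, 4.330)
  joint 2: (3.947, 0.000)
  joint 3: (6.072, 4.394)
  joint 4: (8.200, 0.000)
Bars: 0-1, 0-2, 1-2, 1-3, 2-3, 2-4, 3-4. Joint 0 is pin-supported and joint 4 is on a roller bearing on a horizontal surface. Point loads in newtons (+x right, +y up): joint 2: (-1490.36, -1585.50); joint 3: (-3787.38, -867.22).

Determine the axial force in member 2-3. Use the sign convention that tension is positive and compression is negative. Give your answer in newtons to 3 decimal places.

-1609.979

N=5 nodes, M=7 members, R=3 reactions → 2N=10, M+R=10
member 0 (0-1): L=4.7001, (cx,cy)=(0.3889,0.9213)
member 1 (0-2): L=3.9470, (cx,cy)=(1.0000,0.0000)
member 2 (1-2): L=4.8207, (cx,cy)=(0.4396,-0.8982)
member 3 (1-3): L=4.2445, (cx,cy)=(0.9999,0.0151)
member 4 (2-3): L=4.8809, (cx,cy)=(0.4354,0.9002)
member 5 (2-4): L=4.2530, (cx,cy)=(1.0000,0.0000)
member 6 (3-4): L=4.8822, (cx,cy)=(0.4359,-0.9000)
solve A·x = −loads:
  F[0-1] = -3339.8248 N (compression)
  F[0-2] = -3978.7756 N (compression)
  F[1-2] = +3378.8069 N (tension)
  F[1-3] = -2784.4813 N (compression)
  F[2-3] = -1609.9787 N (compression)
  F[2-4] = -302.2732 N (compression)
  F[3-4] = +693.4917 N (tension)
  Rx@0 = +5277.7400 N
  Ry@0 = +3076.8687 N
  Ry@4 = -624.1487 N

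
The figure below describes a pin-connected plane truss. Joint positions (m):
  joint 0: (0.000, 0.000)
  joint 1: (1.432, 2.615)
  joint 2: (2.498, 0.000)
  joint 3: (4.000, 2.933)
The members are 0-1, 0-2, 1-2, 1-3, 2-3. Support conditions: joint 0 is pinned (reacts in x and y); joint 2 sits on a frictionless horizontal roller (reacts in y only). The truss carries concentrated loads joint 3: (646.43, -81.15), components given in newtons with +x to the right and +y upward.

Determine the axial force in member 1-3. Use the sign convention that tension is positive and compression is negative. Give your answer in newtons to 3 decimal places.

N=4 nodes, M=5 members, R=3 reactions → 2N=8, M+R=8
member 0 (0-1): L=2.9814, (cx,cy)=(0.4803,0.8771)
member 1 (0-2): L=2.4980, (cx,cy)=(1.0000,0.0000)
member 2 (1-2): L=2.8239, (cx,cy)=(0.3775,-0.9260)
member 3 (1-3): L=2.5876, (cx,cy)=(0.9924,0.1229)
member 4 (2-3): L=3.2952, (cx,cy)=(0.4558,0.8901)
solve A·x = −loads:
  F[0-1] = +920.9818 N (tension)
  F[0-2] = +204.0746 N (tension)
  F[1-2] = -774.1021 N (compression)
  F[1-3] = +740.1804 N (tension)
  F[2-3] = -193.3689 N (compression)
  Rx@0 = -646.4300 N
  Ry@0 = -807.7928 N
  Ry@2 = +888.9428 N

740.180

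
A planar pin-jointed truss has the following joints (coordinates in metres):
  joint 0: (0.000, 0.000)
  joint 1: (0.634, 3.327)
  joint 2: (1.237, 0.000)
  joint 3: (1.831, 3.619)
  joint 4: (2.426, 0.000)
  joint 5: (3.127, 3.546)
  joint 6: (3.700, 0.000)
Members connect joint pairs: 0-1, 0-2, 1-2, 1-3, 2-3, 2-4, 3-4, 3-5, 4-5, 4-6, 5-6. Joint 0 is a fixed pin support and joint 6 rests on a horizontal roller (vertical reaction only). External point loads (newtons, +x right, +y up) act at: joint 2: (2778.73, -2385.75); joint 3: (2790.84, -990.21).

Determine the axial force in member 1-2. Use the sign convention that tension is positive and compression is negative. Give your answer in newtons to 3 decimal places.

N=7 nodes, M=11 members, R=3 reactions → 2N=14, M+R=14
member 0 (0-1): L=3.3869, (cx,cy)=(0.1872,0.9823)
member 1 (0-2): L=1.2370, (cx,cy)=(1.0000,0.0000)
member 2 (1-2): L=3.3812, (cx,cy)=(0.1783,-0.9840)
member 3 (1-3): L=1.2321, (cx,cy)=(0.9715,0.2370)
member 4 (2-3): L=3.6674, (cx,cy)=(0.1620,0.9868)
member 5 (2-4): L=1.1890, (cx,cy)=(1.0000,0.0000)
member 6 (3-4): L=3.6676, (cx,cy)=(0.1622,-0.9868)
member 7 (3-5): L=1.2981, (cx,cy)=(0.9984,-0.0562)
member 8 (4-5): L=3.6146, (cx,cy)=(0.1939,0.9810)
member 9 (4-6): L=1.2740, (cx,cy)=(1.0000,0.0000)
member 10 (5-6): L=3.5920, (cx,cy)=(0.1595,-0.9872)
solve A·x = −loads:
  F[0-1] = +652.9600 N (tension)
  F[0-2] = +5447.3401 N (tension)
  F[1-2] = -595.2469 N (compression)
  F[1-3] = +235.0827 N (tension)
  F[2-3] = +3011.2139 N (tension)
  F[2-4] = +2074.7385 N (tension)
  F[3-4] = -3989.8275 N (compression)
  F[3-5] = -1429.7233 N (compression)
  F[4-5] = +4013.1647 N (tension)
  F[4-6] = +649.1702 N (tension)
  F[5-6] = -4069.4895 N (compression)
  Rx@0 = -5569.5700 N
  Ry@0 = -641.4176 N
  Ry@6 = +4017.3776 N

-595.247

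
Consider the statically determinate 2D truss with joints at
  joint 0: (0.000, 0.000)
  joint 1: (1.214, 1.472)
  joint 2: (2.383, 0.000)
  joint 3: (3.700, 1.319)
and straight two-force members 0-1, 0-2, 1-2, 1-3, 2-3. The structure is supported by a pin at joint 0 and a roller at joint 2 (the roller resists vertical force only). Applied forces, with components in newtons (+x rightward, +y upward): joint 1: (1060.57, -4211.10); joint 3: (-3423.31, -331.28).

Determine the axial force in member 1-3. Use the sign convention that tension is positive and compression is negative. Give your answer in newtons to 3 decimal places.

-2919.007

N=4 nodes, M=5 members, R=3 reactions → 2N=8, M+R=8
member 0 (0-1): L=1.9080, (cx,cy)=(0.6363,0.7715)
member 1 (0-2): L=2.3830, (cx,cy)=(1.0000,0.0000)
member 2 (1-2): L=1.8797, (cx,cy)=(0.6219,-0.7831)
member 3 (1-3): L=2.4907, (cx,cy)=(0.9981,-0.0614)
member 4 (2-3): L=1.8639, (cx,cy)=(0.7066,0.7076)
solve A·x = −loads:
  F[0-1] = -4047.2991 N (compression)
  F[0-2] = +212.3873 N (tension)
  F[1-2] = -1161.2824 N (compression)
  F[1-3] = -2919.0068 N (compression)
  F[2-3] = -721.5360 N (compression)
  Rx@0 = +2362.7400 N
  Ry@0 = +3122.3949 N
  Ry@2 = +1419.9851 N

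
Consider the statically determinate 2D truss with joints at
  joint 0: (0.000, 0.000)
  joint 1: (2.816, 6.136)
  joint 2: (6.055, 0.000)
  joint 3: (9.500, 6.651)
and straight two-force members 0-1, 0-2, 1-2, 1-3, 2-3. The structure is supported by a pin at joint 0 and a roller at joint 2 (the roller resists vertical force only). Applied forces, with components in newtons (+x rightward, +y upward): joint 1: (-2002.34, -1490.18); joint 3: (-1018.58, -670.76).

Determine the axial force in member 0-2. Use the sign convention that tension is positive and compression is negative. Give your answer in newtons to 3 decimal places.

N=4 nodes, M=5 members, R=3 reactions → 2N=8, M+R=8
member 0 (0-1): L=6.7513, (cx,cy)=(0.4171,0.9089)
member 1 (0-2): L=6.0550, (cx,cy)=(1.0000,0.0000)
member 2 (1-2): L=6.9384, (cx,cy)=(0.4668,-0.8844)
member 3 (1-3): L=6.7038, (cx,cy)=(0.9970,0.0768)
member 4 (2-3): L=7.4902, (cx,cy)=(0.4599,0.8880)
solve A·x = −loads:
  F[0-1] = -3920.8259 N (compression)
  F[0-2] = -1385.5299 N (compression)
  F[1-2] = +2283.5220 N (tension)
  F[1-3] = -701.1186 N (compression)
  F[2-3] = -694.7413 N (compression)
  Rx@0 = +3020.9200 N
  Ry@0 = +3563.4779 N
  Ry@2 = -1402.5379 N

-1385.530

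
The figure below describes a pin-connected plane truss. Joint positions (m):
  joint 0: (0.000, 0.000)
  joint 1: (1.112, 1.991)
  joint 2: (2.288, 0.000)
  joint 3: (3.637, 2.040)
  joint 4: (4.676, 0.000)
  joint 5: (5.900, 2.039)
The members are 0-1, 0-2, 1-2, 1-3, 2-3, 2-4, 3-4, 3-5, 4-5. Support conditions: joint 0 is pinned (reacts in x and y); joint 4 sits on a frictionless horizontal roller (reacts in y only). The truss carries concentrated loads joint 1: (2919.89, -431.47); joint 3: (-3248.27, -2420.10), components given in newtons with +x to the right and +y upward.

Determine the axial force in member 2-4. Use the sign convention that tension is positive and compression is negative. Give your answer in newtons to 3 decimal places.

922.421

N=6 nodes, M=9 members, R=3 reactions → 2N=12, M+R=12
member 0 (0-1): L=2.2805, (cx,cy)=(0.4876,0.8731)
member 1 (0-2): L=2.2880, (cx,cy)=(1.0000,0.0000)
member 2 (1-2): L=2.3124, (cx,cy)=(0.5086,-0.8610)
member 3 (1-3): L=2.5255, (cx,cy)=(0.9998,0.0194)
member 4 (2-3): L=2.4457, (cx,cy)=(0.5516,0.8341)
member 5 (2-4): L=2.3880, (cx,cy)=(1.0000,0.0000)
member 6 (3-4): L=2.2893, (cx,cy)=(0.4538,-0.8911)
member 7 (3-5): L=2.2630, (cx,cy)=(1.0000,-0.0004)
member 8 (4-5): L=2.3782, (cx,cy)=(0.5147,0.8574)
solve A·x = −loads:
  F[0-1] = -1191.7464 N (compression)
  F[0-2] = +252.7334 N (tension)
  F[1-2] = +621.2657 N (tension)
  F[1-3] = -3817.6785 N (compression)
  F[2-3] = -641.3019 N (compression)
  F[2-4] = +922.4208 N (tension)
  F[3-4] = -2032.4770 N (compression)
  F[3-5] = +0.0000 N (tension)
  F[4-5] = -0.0000 N (compression)
  Rx@0 = +328.3800 N
  Ry@0 = +1040.4647 N
  Ry@4 = +1811.1053 N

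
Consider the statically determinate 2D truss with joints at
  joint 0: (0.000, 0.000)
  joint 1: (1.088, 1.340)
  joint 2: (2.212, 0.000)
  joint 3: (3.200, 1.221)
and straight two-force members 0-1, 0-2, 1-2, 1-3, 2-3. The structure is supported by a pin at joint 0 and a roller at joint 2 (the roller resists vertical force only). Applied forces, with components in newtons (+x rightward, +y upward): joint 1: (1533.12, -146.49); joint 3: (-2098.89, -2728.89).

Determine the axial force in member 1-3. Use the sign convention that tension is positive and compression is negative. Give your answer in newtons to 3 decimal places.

N=4 nodes, M=5 members, R=3 reactions → 2N=8, M+R=8
member 0 (0-1): L=1.7261, (cx,cy)=(0.6303,0.7763)
member 1 (0-2): L=2.2120, (cx,cy)=(1.0000,0.0000)
member 2 (1-2): L=1.7490, (cx,cy)=(0.6427,-0.7662)
member 3 (1-3): L=2.1153, (cx,cy)=(0.9984,-0.0563)
member 4 (2-3): L=1.5707, (cx,cy)=(0.6290,0.7774)
solve A·x = −loads:
  F[0-1] = +1178.1296 N (tension)
  F[0-2] = -1308.3814 N (compression)
  F[1-2] = -1392.6561 N (compression)
  F[1-3] = +104.6554 N (tension)
  F[2-3] = -3502.8024 N (compression)
  Rx@0 = +565.7700 N
  Ry@0 = -914.6133 N
  Ry@2 = +3789.9933 N

104.655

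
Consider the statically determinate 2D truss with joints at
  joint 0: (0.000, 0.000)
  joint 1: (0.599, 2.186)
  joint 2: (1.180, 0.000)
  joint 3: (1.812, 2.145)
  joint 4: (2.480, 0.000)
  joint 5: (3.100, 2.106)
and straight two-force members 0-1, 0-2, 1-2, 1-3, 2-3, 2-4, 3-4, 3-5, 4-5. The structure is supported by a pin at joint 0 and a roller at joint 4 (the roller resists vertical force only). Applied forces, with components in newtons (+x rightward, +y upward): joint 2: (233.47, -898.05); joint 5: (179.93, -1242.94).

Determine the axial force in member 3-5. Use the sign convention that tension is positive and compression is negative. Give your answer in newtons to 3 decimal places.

541.273

N=6 nodes, M=9 members, R=3 reactions → 2N=12, M+R=12
member 0 (0-1): L=2.2666, (cx,cy)=(0.2643,0.9644)
member 1 (0-2): L=1.1800, (cx,cy)=(1.0000,0.0000)
member 2 (1-2): L=2.2619, (cx,cy)=(0.2569,-0.9664)
member 3 (1-3): L=1.2137, (cx,cy)=(0.9994,-0.0338)
member 4 (2-3): L=2.2362, (cx,cy)=(0.2826,0.9592)
member 5 (2-4): L=1.3000, (cx,cy)=(1.0000,0.0000)
member 6 (3-4): L=2.2466, (cx,cy)=(0.2973,-0.9548)
member 7 (3-5): L=1.2886, (cx,cy)=(0.9995,-0.0303)
member 8 (4-5): L=2.1954, (cx,cy)=(0.2824,0.9593)
solve A·x = −loads:
  F[0-1] = -7.4878 N (compression)
  F[0-2] = +415.3788 N (tension)
  F[1-2] = +7.6099 N (tension)
  F[1-3] = -3.9358 N (compression)
  F[2-3] = +928.5524 N (tension)
  F[2-4] = -78.5698 N (compression)
  F[3-4] = -950.1848 N (compression)
  F[3-5] = +541.2729 N (tension)
  F[4-5] = -1278.6063 N (compression)
  Rx@0 = -413.4000 N
  Ry@0 = +7.2216 N
  Ry@4 = +2133.7684 N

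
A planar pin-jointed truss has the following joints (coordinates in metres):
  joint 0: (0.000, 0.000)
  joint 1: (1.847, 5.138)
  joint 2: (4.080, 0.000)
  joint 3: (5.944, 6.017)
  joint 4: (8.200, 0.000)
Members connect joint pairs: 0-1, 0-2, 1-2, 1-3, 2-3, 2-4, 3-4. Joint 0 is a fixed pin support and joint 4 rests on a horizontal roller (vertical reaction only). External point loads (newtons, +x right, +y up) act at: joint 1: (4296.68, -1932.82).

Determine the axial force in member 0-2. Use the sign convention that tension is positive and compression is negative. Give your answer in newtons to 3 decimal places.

3867.185

N=5 nodes, M=7 members, R=3 reactions → 2N=10, M+R=10
member 0 (0-1): L=5.4599, (cx,cy)=(0.3383,0.9410)
member 1 (0-2): L=4.0800, (cx,cy)=(1.0000,0.0000)
member 2 (1-2): L=5.6023, (cx,cy)=(0.3986,-0.9171)
member 3 (1-3): L=4.1902, (cx,cy)=(0.9777,0.2098)
member 4 (2-3): L=6.2991, (cx,cy)=(0.2959,0.9552)
member 5 (2-4): L=4.1200, (cx,cy)=(1.0000,0.0000)
member 6 (3-4): L=6.4260, (cx,cy)=(0.3511,-0.9363)
solve A·x = −loads:
  F[0-1] = +1269.6251 N (tension)
  F[0-2] = +3867.1850 N (tension)
  F[1-2] = -3946.8439 N (compression)
  F[1-3] = -2346.2197 N (compression)
  F[2-3] = +3789.4821 N (tension)
  F[2-4] = +1172.6524 N (tension)
  F[3-4] = -3340.2021 N (compression)
  Rx@0 = -4296.6800 N
  Ry@0 = -1194.7727 N
  Ry@4 = +3127.5927 N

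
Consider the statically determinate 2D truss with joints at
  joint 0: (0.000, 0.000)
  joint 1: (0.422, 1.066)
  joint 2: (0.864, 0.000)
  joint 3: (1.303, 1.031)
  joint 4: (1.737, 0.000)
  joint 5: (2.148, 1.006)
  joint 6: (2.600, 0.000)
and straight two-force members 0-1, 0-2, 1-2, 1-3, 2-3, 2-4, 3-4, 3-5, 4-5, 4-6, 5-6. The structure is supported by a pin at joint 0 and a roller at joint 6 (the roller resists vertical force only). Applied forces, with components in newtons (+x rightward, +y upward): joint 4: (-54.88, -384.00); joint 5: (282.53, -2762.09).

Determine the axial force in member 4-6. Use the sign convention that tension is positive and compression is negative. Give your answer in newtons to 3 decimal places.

N=7 nodes, M=11 members, R=3 reactions → 2N=14, M+R=14
member 0 (0-1): L=1.1465, (cx,cy)=(0.3681,0.9298)
member 1 (0-2): L=0.8640, (cx,cy)=(1.0000,0.0000)
member 2 (1-2): L=1.1540, (cx,cy)=(0.3830,-0.9237)
member 3 (1-3): L=0.8817, (cx,cy)=(0.9992,-0.0397)
member 4 (2-3): L=1.1206, (cx,cy)=(0.3918,0.9201)
member 5 (2-4): L=0.8730, (cx,cy)=(1.0000,0.0000)
member 6 (3-4): L=1.1186, (cx,cy)=(0.3880,-0.9217)
member 7 (3-5): L=0.8454, (cx,cy)=(0.9996,-0.0296)
member 8 (4-5): L=1.0867, (cx,cy)=(0.3782,0.9257)
member 9 (4-6): L=0.8630, (cx,cy)=(1.0000,0.0000)
member 10 (5-6): L=1.1029, (cx,cy)=(0.4098,-0.9122)
solve A·x = −loads:
  F[0-1] = -535.9464 N (compression)
  F[0-2] = +424.9211 N (tension)
  F[1-2] = +557.1189 N (tension)
  F[1-3] = -410.9799 N (compression)
  F[2-3] = -559.3450 N (compression)
  F[2-4] = +857.4373 N (tension)
  F[3-4] = +567.9609 N (tension)
  F[3-5] = -850.5151 N (compression)
  F[4-5] = -150.6628 N (compression)
  F[4-6] = +1189.6542 N (tension)
  F[5-6] = -2902.7511 N (compression)
  Rx@0 = -227.6500 N
  Ry@0 = +498.3198 N
  Ry@6 = +2647.7702 N

1189.654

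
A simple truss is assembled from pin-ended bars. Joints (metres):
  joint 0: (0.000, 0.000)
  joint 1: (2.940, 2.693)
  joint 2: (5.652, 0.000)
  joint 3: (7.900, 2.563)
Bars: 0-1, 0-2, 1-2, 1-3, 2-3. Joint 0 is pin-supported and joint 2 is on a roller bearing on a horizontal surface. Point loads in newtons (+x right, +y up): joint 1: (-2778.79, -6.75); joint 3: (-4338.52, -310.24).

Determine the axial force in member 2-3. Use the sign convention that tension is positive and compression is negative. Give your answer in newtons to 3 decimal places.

-551.246

N=4 nodes, M=5 members, R=3 reactions → 2N=8, M+R=8
member 0 (0-1): L=3.9870, (cx,cy)=(0.7374,0.6755)
member 1 (0-2): L=5.6520, (cx,cy)=(1.0000,0.0000)
member 2 (1-2): L=3.8219, (cx,cy)=(0.7096,-0.7046)
member 3 (1-3): L=4.9617, (cx,cy)=(0.9997,-0.0262)
member 4 (2-3): L=3.4092, (cx,cy)=(0.6594,0.7518)
solve A·x = −loads:
  F[0-1] = -4694.9754 N (compression)
  F[0-2] = -3655.2166 N (compression)
  F[1-2] = +4638.9256 N (tension)
  F[1-3] = -3976.3948 N (compression)
  F[2-3] = -551.2465 N (compression)
  Rx@0 = +7117.3100 N
  Ry@0 = +3171.2305 N
  Ry@2 = -2854.2405 N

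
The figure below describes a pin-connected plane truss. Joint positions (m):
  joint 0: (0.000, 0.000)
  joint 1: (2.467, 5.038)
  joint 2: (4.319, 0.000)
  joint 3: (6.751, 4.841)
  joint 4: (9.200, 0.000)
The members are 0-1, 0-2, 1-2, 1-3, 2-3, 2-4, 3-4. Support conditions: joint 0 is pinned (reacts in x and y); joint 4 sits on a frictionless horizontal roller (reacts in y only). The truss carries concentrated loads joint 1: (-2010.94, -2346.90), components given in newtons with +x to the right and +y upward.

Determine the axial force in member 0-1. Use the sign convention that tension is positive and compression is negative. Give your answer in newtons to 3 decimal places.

-3138.591

N=5 nodes, M=7 members, R=3 reactions → 2N=10, M+R=10
member 0 (0-1): L=5.6096, (cx,cy)=(0.4398,0.8981)
member 1 (0-2): L=4.3190, (cx,cy)=(1.0000,0.0000)
member 2 (1-2): L=5.3676, (cx,cy)=(0.3450,-0.9386)
member 3 (1-3): L=4.2885, (cx,cy)=(0.9989,-0.0459)
member 4 (2-3): L=5.4176, (cx,cy)=(0.4489,0.8936)
member 5 (2-4): L=4.8810, (cx,cy)=(1.0000,0.0000)
member 6 (3-4): L=5.4252, (cx,cy)=(0.4514,-0.8923)
solve A·x = −loads:
  F[0-1] = -3138.5905 N (compression)
  F[0-2] = -630.6433 N (compression)
  F[1-2] = +479.9717 N (tension)
  F[1-3] = +465.5292 N (tension)
  F[2-3] = -504.1506 N (compression)
  F[2-4] = -238.7190 N (compression)
  F[3-4] = +528.8282 N (tension)
  Rx@0 = +2010.9400 N
  Ry@0 = +2818.7819 N
  Ry@4 = -471.8819 N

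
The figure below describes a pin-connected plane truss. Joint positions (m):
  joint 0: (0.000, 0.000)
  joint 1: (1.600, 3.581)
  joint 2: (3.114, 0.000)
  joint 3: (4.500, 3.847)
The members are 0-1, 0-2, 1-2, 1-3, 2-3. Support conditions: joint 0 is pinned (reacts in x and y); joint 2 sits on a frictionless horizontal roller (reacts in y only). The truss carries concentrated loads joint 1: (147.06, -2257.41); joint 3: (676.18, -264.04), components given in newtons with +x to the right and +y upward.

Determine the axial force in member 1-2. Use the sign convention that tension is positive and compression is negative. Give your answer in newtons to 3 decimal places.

-2397.980

N=4 nodes, M=5 members, R=3 reactions → 2N=8, M+R=8
member 0 (0-1): L=3.9222, (cx,cy)=(0.4079,0.9130)
member 1 (0-2): L=3.1140, (cx,cy)=(1.0000,0.0000)
member 2 (1-2): L=3.8879, (cx,cy)=(0.3894,-0.9211)
member 3 (1-3): L=2.9122, (cx,cy)=(0.9958,0.0913)
member 4 (2-3): L=4.0891, (cx,cy)=(0.3390,0.9408)
solve A·x = −loads:
  F[0-1] = +26.7759 N (tension)
  F[0-2] = +812.3172 N (tension)
  F[1-2] = -2397.9804 N (compression)
  F[1-3] = +801.0171 N (tension)
  F[2-3] = -358.4230 N (compression)
  Rx@0 = -823.2400 N
  Ry@0 = -24.4467 N
  Ry@2 = +2545.8967 N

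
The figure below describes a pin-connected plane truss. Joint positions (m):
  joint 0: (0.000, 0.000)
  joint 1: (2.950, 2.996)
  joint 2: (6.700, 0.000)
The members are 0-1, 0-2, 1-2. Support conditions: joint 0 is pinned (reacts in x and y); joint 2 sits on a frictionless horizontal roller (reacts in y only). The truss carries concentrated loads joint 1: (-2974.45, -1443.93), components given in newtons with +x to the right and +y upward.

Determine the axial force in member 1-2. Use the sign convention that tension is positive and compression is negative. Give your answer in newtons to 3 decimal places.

1112.339

N=3 nodes, M=3 members, R=3 reactions → 2N=6, M+R=6
member 0 (0-1): L=4.2046, (cx,cy)=(0.7016,0.7126)
member 1 (0-2): L=6.7000, (cx,cy)=(1.0000,0.0000)
member 2 (1-2): L=4.7998, (cx,cy)=(0.7813,-0.6242)
solve A·x = −loads:
  F[0-1] = -3000.7996 N (compression)
  F[0-2] = -869.0428 N (compression)
  F[1-2] = +1112.3390 N (tension)
  Rx@0 = +2974.4500 N
  Ry@0 = +2138.2373 N
  Ry@2 = -694.3073 N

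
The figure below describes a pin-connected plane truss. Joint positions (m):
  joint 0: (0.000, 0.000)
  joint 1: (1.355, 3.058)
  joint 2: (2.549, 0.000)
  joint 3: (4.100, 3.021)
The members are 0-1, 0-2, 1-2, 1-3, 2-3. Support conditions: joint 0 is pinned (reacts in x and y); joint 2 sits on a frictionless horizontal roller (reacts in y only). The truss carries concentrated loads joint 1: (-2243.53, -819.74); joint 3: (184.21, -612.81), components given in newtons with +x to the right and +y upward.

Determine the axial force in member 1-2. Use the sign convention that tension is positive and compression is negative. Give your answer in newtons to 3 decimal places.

N=4 nodes, M=5 members, R=3 reactions → 2N=8, M+R=8
member 0 (0-1): L=3.3448, (cx,cy)=(0.4051,0.9143)
member 1 (0-2): L=2.5490, (cx,cy)=(1.0000,0.0000)
member 2 (1-2): L=3.2828, (cx,cy)=(0.3637,-0.9315)
member 3 (1-3): L=2.7452, (cx,cy)=(0.9999,-0.0135)
member 4 (2-3): L=3.3959, (cx,cy)=(0.4567,0.8896)
solve A·x = −loads:
  F[0-1] = -2717.2741 N (compression)
  F[0-2] = -958.5201 N (compression)
  F[1-2] = +1779.7909 N (tension)
  F[1-3] = +495.4471 N (tension)
  F[2-3] = -681.3495 N (compression)
  Rx@0 = +2059.3200 N
  Ry@0 = +2484.3145 N
  Ry@2 = -1051.7645 N

1779.791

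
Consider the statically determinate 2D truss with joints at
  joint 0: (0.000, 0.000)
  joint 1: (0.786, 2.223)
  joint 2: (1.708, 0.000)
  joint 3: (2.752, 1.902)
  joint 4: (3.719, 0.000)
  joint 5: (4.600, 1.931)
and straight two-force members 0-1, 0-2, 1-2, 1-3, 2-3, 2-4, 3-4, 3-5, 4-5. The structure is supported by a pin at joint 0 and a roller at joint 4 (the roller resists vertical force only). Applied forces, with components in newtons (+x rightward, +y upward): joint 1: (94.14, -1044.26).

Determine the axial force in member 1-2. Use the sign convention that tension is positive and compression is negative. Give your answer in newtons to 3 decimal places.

N=6 nodes, M=9 members, R=3 reactions → 2N=12, M+R=12
member 0 (0-1): L=2.3579, (cx,cy)=(0.3334,0.9428)
member 1 (0-2): L=1.7080, (cx,cy)=(1.0000,0.0000)
member 2 (1-2): L=2.4066, (cx,cy)=(0.3831,-0.9237)
member 3 (1-3): L=1.9920, (cx,cy)=(0.9869,-0.1611)
member 4 (2-3): L=2.1697, (cx,cy)=(0.4812,0.8766)
member 5 (2-4): L=2.0110, (cx,cy)=(1.0000,0.0000)
member 6 (3-4): L=2.1337, (cx,cy)=(0.4532,-0.8914)
member 7 (3-5): L=1.8482, (cx,cy)=(0.9999,0.0157)
member 8 (4-5): L=2.1225, (cx,cy)=(0.4151,0.9098)
solve A·x = −loads:
  F[0-1] = -813.8369 N (compression)
  F[0-2] = +365.4346 N (tension)
  F[1-2] = -252.3441 N (compression)
  F[1-3] = -272.3178 N (compression)
  F[2-3] = +265.8960 N (tension)
  F[2-4] = +140.8163 N (tension)
  F[3-4] = -310.7139 N (compression)
  F[3-5] = -0.0000 N (compression)
  F[4-5] = +0.0000 N (tension)
  Rx@0 = -94.1400 N
  Ry@0 = +767.2873 N
  Ry@4 = +276.9727 N

-252.344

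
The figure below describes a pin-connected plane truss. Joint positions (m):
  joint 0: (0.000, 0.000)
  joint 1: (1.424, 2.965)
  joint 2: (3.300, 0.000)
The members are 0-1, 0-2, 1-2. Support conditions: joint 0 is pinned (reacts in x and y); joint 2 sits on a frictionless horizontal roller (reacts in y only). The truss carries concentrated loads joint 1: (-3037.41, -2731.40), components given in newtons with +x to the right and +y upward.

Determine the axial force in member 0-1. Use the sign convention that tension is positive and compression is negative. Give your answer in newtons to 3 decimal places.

-4750.047

N=3 nodes, M=3 members, R=3 reactions → 2N=6, M+R=6
member 0 (0-1): L=3.2892, (cx,cy)=(0.4329,0.9014)
member 1 (0-2): L=3.3000, (cx,cy)=(1.0000,0.0000)
member 2 (1-2): L=3.5086, (cx,cy)=(0.5347,-0.8451)
solve A·x = −loads:
  F[0-1] = -4750.0473 N (compression)
  F[0-2] = -980.9780 N (compression)
  F[1-2] = +1834.7043 N (tension)
  Rx@0 = +3037.4100 N
  Ry@0 = +4281.8264 N
  Ry@2 = -1550.4264 N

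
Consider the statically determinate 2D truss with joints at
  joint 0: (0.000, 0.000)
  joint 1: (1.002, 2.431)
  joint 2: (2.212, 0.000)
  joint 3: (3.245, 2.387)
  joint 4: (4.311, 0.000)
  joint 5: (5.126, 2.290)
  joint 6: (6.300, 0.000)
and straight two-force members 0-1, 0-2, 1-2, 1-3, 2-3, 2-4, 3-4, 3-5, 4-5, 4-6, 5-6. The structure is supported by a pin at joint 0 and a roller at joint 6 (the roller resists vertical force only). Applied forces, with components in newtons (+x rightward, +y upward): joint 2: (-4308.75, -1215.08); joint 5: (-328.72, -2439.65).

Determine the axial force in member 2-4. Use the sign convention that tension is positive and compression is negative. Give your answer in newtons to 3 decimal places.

997.777

N=7 nodes, M=11 members, R=3 reactions → 2N=14, M+R=14
member 0 (0-1): L=2.6294, (cx,cy)=(0.3811,0.9245)
member 1 (0-2): L=2.2120, (cx,cy)=(1.0000,0.0000)
member 2 (1-2): L=2.7155, (cx,cy)=(0.4456,-0.8952)
member 3 (1-3): L=2.2434, (cx,cy)=(0.9998,-0.0196)
member 4 (2-3): L=2.6009, (cx,cy)=(0.3972,0.9177)
member 5 (2-4): L=2.0990, (cx,cy)=(1.0000,0.0000)
member 6 (3-4): L=2.6142, (cx,cy)=(0.4078,-0.9131)
member 7 (3-5): L=1.8835, (cx,cy)=(0.9987,-0.0515)
member 8 (4-5): L=2.4307, (cx,cy)=(0.3353,0.9421)
member 9 (4-6): L=1.9890, (cx,cy)=(1.0000,0.0000)
member 10 (5-6): L=2.5734, (cx,cy)=(0.4562,-0.8899)
solve A·x = −loads:
  F[0-1] = -1473.7705 N (compression)
  F[0-2] = -4075.8530 N (compression)
  F[1-2] = +1549.4538 N (tension)
  F[1-3] = -1252.2829 N (compression)
  F[2-3] = -187.4663 N (compression)
  F[2-4] = +997.7771 N (tension)
  F[3-4] = +242.0150 N (tension)
  F[3-5] = -1427.0774 N (compression)
  F[4-5] = -234.5579 N (compression)
  F[4-6] = +1175.1095 N (tension)
  F[5-6] = -2575.8297 N (compression)
  Rx@0 = +4637.4700 N
  Ry@0 = +1362.5659 N
  Ry@6 = +2292.1641 N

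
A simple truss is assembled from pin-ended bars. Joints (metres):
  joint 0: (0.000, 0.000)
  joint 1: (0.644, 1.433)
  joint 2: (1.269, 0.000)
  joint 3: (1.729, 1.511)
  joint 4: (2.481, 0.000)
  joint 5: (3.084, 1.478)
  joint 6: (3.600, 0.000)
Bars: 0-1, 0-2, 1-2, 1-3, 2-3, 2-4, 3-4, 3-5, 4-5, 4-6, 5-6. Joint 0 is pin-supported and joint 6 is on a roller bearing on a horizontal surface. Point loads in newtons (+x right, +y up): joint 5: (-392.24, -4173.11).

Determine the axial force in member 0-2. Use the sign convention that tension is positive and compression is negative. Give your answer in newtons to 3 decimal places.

-51.058

N=7 nodes, M=11 members, R=3 reactions → 2N=14, M+R=14
member 0 (0-1): L=1.5711, (cx,cy)=(0.4099,0.9121)
member 1 (0-2): L=1.2690, (cx,cy)=(1.0000,0.0000)
member 2 (1-2): L=1.5634, (cx,cy)=(0.3998,-0.9166)
member 3 (1-3): L=1.0878, (cx,cy)=(0.9974,0.0717)
member 4 (2-3): L=1.5795, (cx,cy)=(0.2912,0.9567)
member 5 (2-4): L=1.2120, (cx,cy)=(1.0000,0.0000)
member 6 (3-4): L=1.6878, (cx,cy)=(0.4456,-0.8953)
member 7 (3-5): L=1.3554, (cx,cy)=(0.9997,-0.0243)
member 8 (4-5): L=1.5963, (cx,cy)=(0.3778,0.9259)
member 9 (4-6): L=1.1190, (cx,cy)=(1.0000,0.0000)
member 10 (5-6): L=1.5655, (cx,cy)=(0.3296,-0.9441)
solve A·x = −loads:
  F[0-1] = -832.3234 N (compression)
  F[0-2] = -51.0584 N (compression)
  F[1-2] = +777.1232 N (tension)
  F[1-3] = -653.5409 N (compression)
  F[2-3] = -744.5980 N (compression)
  F[2-4] = +476.4733 N (tension)
  F[3-4] = +882.3331 N (tension)
  F[3-5] = -1262.2144 N (compression)
  F[4-5] = -853.1249 N (compression)
  F[4-6] = +1191.8720 N (tension)
  F[5-6] = -3616.0009 N (compression)
  Rx@0 = +392.2400 N
  Ry@0 = +759.1821 N
  Ry@6 = +3413.9279 N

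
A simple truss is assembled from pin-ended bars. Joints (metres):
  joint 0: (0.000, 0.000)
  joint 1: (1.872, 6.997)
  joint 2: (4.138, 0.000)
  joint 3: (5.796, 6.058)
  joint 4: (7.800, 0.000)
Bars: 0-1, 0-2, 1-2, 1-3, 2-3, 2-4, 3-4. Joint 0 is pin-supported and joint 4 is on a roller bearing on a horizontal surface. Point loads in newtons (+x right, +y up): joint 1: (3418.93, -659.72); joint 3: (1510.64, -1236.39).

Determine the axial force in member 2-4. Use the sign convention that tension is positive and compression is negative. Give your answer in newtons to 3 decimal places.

N=5 nodes, M=7 members, R=3 reactions → 2N=10, M+R=10
member 0 (0-1): L=7.2431, (cx,cy)=(0.2585,0.9660)
member 1 (0-2): L=4.1380, (cx,cy)=(1.0000,0.0000)
member 2 (1-2): L=7.3548, (cx,cy)=(0.3081,-0.9514)
member 3 (1-3): L=4.0348, (cx,cy)=(0.9725,-0.2327)
member 4 (2-3): L=6.2808, (cx,cy)=(0.2640,0.9645)
member 5 (2-4): L=3.6620, (cx,cy)=(1.0000,0.0000)
member 6 (3-4): L=6.3809, (cx,cy)=(0.3141,-0.9494)
solve A·x = −loads:
  F[0-1] = +3541.5017 N (tension)
  F[0-2] = +4014.2578 N (tension)
  F[1-2] = -3967.2739 N (compression)
  F[1-3] = -1317.4795 N (compression)
  F[2-3] = +3913.0870 N (tension)
  F[2-4] = +1758.9698 N (tension)
  F[3-4] = -5600.6691 N (compression)
  Rx@0 = -4929.5700 N
  Ry@0 = -3421.1749 N
  Ry@4 = +5317.2849 N

1758.970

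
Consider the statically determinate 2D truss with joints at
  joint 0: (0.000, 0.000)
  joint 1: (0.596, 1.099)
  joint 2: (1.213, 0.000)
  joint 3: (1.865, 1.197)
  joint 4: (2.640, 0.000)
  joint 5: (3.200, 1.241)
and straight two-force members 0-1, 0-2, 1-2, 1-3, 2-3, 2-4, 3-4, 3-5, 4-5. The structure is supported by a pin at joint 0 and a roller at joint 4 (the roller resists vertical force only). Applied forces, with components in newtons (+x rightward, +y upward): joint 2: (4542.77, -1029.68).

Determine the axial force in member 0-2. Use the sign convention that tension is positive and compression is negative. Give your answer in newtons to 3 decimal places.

4844.606

N=6 nodes, M=9 members, R=3 reactions → 2N=12, M+R=12
member 0 (0-1): L=1.2502, (cx,cy)=(0.4767,0.8791)
member 1 (0-2): L=1.2130, (cx,cy)=(1.0000,0.0000)
member 2 (1-2): L=1.2604, (cx,cy)=(0.4895,-0.8720)
member 3 (1-3): L=1.2728, (cx,cy)=(0.9970,0.0770)
member 4 (2-3): L=1.3631, (cx,cy)=(0.4783,0.8782)
member 5 (2-4): L=1.4270, (cx,cy)=(1.0000,0.0000)
member 6 (3-4): L=1.4260, (cx,cy)=(0.5435,-0.8394)
member 7 (3-5): L=1.3357, (cx,cy)=(0.9995,0.0329)
member 8 (4-5): L=1.3615, (cx,cy)=(0.4113,0.9115)
solve A·x = −loads:
  F[0-1] = -633.1498 N (compression)
  F[0-2] = +4844.6059 N (tension)
  F[1-2] = +586.1434 N (tension)
  F[1-3] = -590.5328 N (compression)
  F[2-3] = +590.5150 N (tension)
  F[2-4] = +306.3139 N (tension)
  F[3-4] = -563.6118 N (compression)
  F[3-5] = +0.0000 N (tension)
  F[4-5] = +0.0000 N (tension)
  Rx@0 = -4542.7700 N
  Ry@0 = +556.5732 N
  Ry@4 = +473.1068 N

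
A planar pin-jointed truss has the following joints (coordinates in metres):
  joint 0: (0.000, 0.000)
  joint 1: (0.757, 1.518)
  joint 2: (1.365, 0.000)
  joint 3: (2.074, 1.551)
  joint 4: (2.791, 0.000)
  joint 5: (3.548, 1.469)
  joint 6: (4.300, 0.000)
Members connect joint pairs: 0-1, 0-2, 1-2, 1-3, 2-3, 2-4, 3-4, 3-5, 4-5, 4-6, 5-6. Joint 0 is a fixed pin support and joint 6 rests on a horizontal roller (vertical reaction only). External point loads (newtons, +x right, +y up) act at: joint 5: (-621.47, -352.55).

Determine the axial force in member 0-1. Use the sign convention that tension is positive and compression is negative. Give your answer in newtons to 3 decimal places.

-306.143

N=7 nodes, M=11 members, R=3 reactions → 2N=14, M+R=14
member 0 (0-1): L=1.6963, (cx,cy)=(0.4463,0.8949)
member 1 (0-2): L=1.3650, (cx,cy)=(1.0000,0.0000)
member 2 (1-2): L=1.6352, (cx,cy)=(0.3718,-0.9283)
member 3 (1-3): L=1.3174, (cx,cy)=(0.9997,0.0250)
member 4 (2-3): L=1.7054, (cx,cy)=(0.4157,0.9095)
member 5 (2-4): L=1.4260, (cx,cy)=(1.0000,0.0000)
member 6 (3-4): L=1.7087, (cx,cy)=(0.4196,-0.9077)
member 7 (3-5): L=1.4763, (cx,cy)=(0.9985,-0.0555)
member 8 (4-5): L=1.6526, (cx,cy)=(0.4581,0.8889)
member 9 (4-6): L=1.5090, (cx,cy)=(1.0000,0.0000)
member 10 (5-6): L=1.6503, (cx,cy)=(0.4557,-0.8901)
solve A·x = −loads:
  F[0-1] = -306.1429 N (compression)
  F[0-2] = -484.8476 N (compression)
  F[1-2] = +288.5414 N (tension)
  F[1-3] = -243.9822 N (compression)
  F[2-3] = -294.5144 N (compression)
  F[2-4] = -255.1212 N (compression)
  F[3-4] = +332.8367 N (tension)
  F[3-5] = -506.7945 N (compression)
  F[4-5] = -339.8713 N (compression)
  F[4-6] = +40.2278 N (tension)
  F[5-6] = -88.2814 N (compression)
  Rx@0 = +621.4700 N
  Ry@0 = +273.9668 N
  Ry@6 = +78.5832 N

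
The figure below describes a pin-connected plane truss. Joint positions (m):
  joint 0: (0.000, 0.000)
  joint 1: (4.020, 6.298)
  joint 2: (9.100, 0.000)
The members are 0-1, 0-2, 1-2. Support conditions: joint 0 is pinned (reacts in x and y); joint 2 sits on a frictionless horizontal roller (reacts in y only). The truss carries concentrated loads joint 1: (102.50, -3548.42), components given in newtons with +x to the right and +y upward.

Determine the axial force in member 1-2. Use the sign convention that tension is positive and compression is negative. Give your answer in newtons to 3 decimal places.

-2105.060

N=3 nodes, M=3 members, R=3 reactions → 2N=6, M+R=6
member 0 (0-1): L=7.4716, (cx,cy)=(0.5380,0.8429)
member 1 (0-2): L=9.1000, (cx,cy)=(1.0000,0.0000)
member 2 (1-2): L=8.0914, (cx,cy)=(0.6278,-0.7784)
solve A·x = −loads:
  F[0-1] = -2265.8523 N (compression)
  F[0-2] = +1321.6089 N (tension)
  F[1-2] = -2105.0596 N (compression)
  Rx@0 = -102.5000 N
  Ry@0 = +1909.9372 N
  Ry@2 = +1638.4828 N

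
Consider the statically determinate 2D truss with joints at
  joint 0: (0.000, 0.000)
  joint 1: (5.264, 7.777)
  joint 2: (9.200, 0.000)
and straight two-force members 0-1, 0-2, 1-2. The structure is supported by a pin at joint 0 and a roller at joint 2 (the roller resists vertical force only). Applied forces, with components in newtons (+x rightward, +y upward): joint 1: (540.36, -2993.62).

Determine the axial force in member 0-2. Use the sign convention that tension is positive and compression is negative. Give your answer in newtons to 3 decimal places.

1098.078

N=3 nodes, M=3 members, R=3 reactions → 2N=6, M+R=6
member 0 (0-1): L=9.3910, (cx,cy)=(0.5605,0.8281)
member 1 (0-2): L=9.2000, (cx,cy)=(1.0000,0.0000)
member 2 (1-2): L=8.7163, (cx,cy)=(0.4516,-0.8922)
solve A·x = −loads:
  F[0-1] = -994.9737 N (compression)
  F[0-2] = +1098.0775 N (tension)
  F[1-2] = -2431.6995 N (compression)
  Rx@0 = -540.3600 N
  Ry@0 = +823.9683 N
  Ry@2 = +2169.6517 N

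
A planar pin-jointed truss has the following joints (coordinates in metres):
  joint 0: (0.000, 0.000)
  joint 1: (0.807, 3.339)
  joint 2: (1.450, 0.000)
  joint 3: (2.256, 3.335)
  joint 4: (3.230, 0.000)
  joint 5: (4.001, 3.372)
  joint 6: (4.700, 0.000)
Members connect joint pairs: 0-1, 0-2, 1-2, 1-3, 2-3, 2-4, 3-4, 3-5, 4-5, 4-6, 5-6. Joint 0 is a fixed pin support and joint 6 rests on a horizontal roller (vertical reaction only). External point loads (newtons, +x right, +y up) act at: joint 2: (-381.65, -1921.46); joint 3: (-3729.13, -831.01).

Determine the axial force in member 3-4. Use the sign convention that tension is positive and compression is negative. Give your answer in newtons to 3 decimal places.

1739.543

N=7 nodes, M=11 members, R=3 reactions → 2N=14, M+R=14
member 0 (0-1): L=3.4351, (cx,cy)=(0.2349,0.9720)
member 1 (0-2): L=1.4500, (cx,cy)=(1.0000,0.0000)
member 2 (1-2): L=3.4003, (cx,cy)=(0.1891,-0.9820)
member 3 (1-3): L=1.4490, (cx,cy)=(1.0000,-0.0028)
member 4 (2-3): L=3.4310, (cx,cy)=(0.2349,0.9720)
member 5 (2-4): L=1.7800, (cx,cy)=(1.0000,0.0000)
member 6 (3-4): L=3.4743, (cx,cy)=(0.2803,-0.9599)
member 7 (3-5): L=1.7454, (cx,cy)=(0.9998,0.0212)
member 8 (4-5): L=3.4590, (cx,cy)=(0.2229,0.9748)
member 9 (4-6): L=1.4700, (cx,cy)=(1.0000,0.0000)
member 10 (5-6): L=3.4437, (cx,cy)=(0.2030,-0.9792)
solve A·x = −loads:
  F[0-1] = -4533.7744 N (compression)
  F[0-2] = -3045.6826 N (compression)
  F[1-2] = +4493.2418 N (tension)
  F[1-3] = -1914.7689 N (compression)
  F[2-3] = -2562.4232 N (compression)
  F[2-4] = -1212.4144 N (compression)
  F[3-4] = +1739.5425 N (tension)
  F[3-5] = +724.9094 N (tension)
  F[4-5] = -1712.8789 N (compression)
  F[4-6] = -342.9536 N (compression)
  F[5-6] = +1689.5923 N (tension)
  Rx@0 = +4110.7800 N
  Ry@0 = +4406.8898 N
  Ry@6 = -1654.4198 N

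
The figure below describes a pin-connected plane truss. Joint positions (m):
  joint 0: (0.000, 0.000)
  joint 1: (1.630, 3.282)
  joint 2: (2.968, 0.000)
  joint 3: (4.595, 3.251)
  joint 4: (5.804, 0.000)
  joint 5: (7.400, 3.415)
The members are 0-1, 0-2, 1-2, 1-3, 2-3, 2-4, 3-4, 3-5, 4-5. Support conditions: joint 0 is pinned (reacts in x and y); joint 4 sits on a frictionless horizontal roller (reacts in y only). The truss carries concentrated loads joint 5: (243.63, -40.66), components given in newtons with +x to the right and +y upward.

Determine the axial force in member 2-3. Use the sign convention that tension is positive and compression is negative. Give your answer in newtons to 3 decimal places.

174.442

N=6 nodes, M=9 members, R=3 reactions → 2N=12, M+R=12
member 0 (0-1): L=3.6645, (cx,cy)=(0.4448,0.8956)
member 1 (0-2): L=2.9680, (cx,cy)=(1.0000,0.0000)
member 2 (1-2): L=3.5443, (cx,cy)=(0.3775,-0.9260)
member 3 (1-3): L=2.9652, (cx,cy)=(0.9999,-0.0105)
member 4 (2-3): L=3.6354, (cx,cy)=(0.4475,0.8943)
member 5 (2-4): L=2.8360, (cx,cy)=(1.0000,0.0000)
member 6 (3-4): L=3.4685, (cx,cy)=(0.3486,-0.9373)
member 7 (3-5): L=2.8098, (cx,cy)=(0.9983,0.0584)
member 8 (4-5): L=3.7695, (cx,cy)=(0.4234,0.9059)
solve A·x = −loads:
  F[0-1] = +172.5383 N (tension)
  F[0-2] = +166.8831 N (tension)
  F[1-2] = -168.4624 N (compression)
  F[1-3] = +140.3511 N (tension)
  F[2-3] = +174.4421 N (tension)
  F[2-4] = +25.2161 N (tension)
  F[3-4] = -148.0263 N (compression)
  F[3-5] = +270.4715 N (tension)
  F[4-5] = -62.3069 N (compression)
  Rx@0 = -243.6300 N
  Ry@0 = -154.5296 N
  Ry@4 = +195.1896 N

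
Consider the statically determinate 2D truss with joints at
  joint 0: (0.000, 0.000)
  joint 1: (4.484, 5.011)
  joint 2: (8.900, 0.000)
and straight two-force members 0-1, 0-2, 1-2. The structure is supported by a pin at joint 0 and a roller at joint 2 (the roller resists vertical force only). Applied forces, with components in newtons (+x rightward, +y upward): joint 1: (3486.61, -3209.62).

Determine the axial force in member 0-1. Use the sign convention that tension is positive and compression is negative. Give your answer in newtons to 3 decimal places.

497.219

N=3 nodes, M=3 members, R=3 reactions → 2N=6, M+R=6
member 0 (0-1): L=6.7243, (cx,cy)=(0.6668,0.7452)
member 1 (0-2): L=8.9000, (cx,cy)=(1.0000,0.0000)
member 2 (1-2): L=6.6792, (cx,cy)=(0.6612,-0.7502)
solve A·x = −loads:
  F[0-1] = +497.2186 N (tension)
  F[0-2] = +3155.0478 N (tension)
  F[1-2] = -4771.9811 N (compression)
  Rx@0 = -3486.6100 N
  Ry@0 = -370.5304 N
  Ry@2 = +3580.1504 N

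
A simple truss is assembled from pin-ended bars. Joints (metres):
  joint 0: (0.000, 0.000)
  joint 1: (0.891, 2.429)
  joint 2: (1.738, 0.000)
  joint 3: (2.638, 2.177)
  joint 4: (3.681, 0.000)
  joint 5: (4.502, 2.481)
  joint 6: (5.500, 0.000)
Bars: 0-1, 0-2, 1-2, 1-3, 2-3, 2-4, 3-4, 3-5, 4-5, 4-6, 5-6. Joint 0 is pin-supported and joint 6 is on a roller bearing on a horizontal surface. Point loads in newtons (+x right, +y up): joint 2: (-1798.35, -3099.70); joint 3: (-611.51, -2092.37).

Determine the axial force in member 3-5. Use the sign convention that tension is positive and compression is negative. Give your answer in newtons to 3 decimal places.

-1367.125

N=7 nodes, M=11 members, R=3 reactions → 2N=14, M+R=14
member 0 (0-1): L=2.5873, (cx,cy)=(0.3444,0.9388)
member 1 (0-2): L=1.7380, (cx,cy)=(1.0000,0.0000)
member 2 (1-2): L=2.5724, (cx,cy)=(0.3293,-0.9442)
member 3 (1-3): L=1.7651, (cx,cy)=(0.9898,-0.1428)
member 4 (2-3): L=2.3557, (cx,cy)=(0.3821,0.9241)
member 5 (2-4): L=1.9430, (cx,cy)=(1.0000,0.0000)
member 6 (3-4): L=2.4140, (cx,cy)=(0.4321,-0.9018)
member 7 (3-5): L=1.8886, (cx,cy)=(0.9870,0.1610)
member 8 (4-5): L=2.6133, (cx,cy)=(0.3142,0.9494)
member 9 (4-6): L=1.8190, (cx,cy)=(1.0000,0.0000)
member 10 (5-6): L=2.6742, (cx,cy)=(0.3732,-0.9278)
solve A·x = −loads:
  F[0-1] = -3675.8870 N (compression)
  F[0-2] = -1143.9596 N (compression)
  F[1-2] = +4052.0309 N (tension)
  F[1-3] = -2626.9802 N (compression)
  F[2-3] = -786.0141 N (compression)
  F[2-4] = +2288.8574 N (tension)
  F[3-4] = -2174.5469 N (compression)
  F[3-5] = -1367.1255 N (compression)
  F[4-5] = +2065.6781 N (tension)
  F[4-6] = +700.3438 N (tension)
  F[5-6] = -1876.6153 N (compression)
  Rx@0 = +2409.8600 N
  Ry@0 = +3451.0348 N
  Ry@6 = +1741.0352 N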